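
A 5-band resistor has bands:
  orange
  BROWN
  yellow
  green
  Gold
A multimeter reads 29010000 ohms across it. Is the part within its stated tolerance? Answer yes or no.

Orange → 3 (first significant figure)
Brown → 1 (second significant figure)
Yellow → 4 (third significant figure)
Green → ×10^5 multiplier
Gold → ±5% tolerance
314 × 100000 = 31400000 Ω
Allowed range: 29830000 Ω to 32970000 Ω.
29010000 ohms lies outside that range.

no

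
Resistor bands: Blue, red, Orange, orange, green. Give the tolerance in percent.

The last band, green, is the tolerance band.
Green corresponds to ±0.5%.

±0.5%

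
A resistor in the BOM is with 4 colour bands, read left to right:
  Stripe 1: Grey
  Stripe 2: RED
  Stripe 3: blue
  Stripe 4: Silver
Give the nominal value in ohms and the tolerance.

82000000 Ω ±10%

Grey → 8 (first significant figure)
Red → 2 (second significant figure)
Blue → ×10^6 multiplier
Silver → ±10% tolerance
82 × 1000000 = 82000000 Ω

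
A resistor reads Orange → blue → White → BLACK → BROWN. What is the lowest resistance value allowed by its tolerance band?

365.31 Ω

Orange → 3 (first significant figure)
Blue → 6 (second significant figure)
White → 9 (third significant figure)
Black → ×1 multiplier
Brown → ±1% tolerance
369 × 1 = 369 Ω
Lowest = 369 × (1 − 1/100) = 365.31 Ω.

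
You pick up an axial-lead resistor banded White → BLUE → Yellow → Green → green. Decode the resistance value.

White → 9 (first significant figure)
Blue → 6 (second significant figure)
Yellow → 4 (third significant figure)
Green → ×10^5 multiplier
964 × 100000 = 96400000 Ω

96400000 Ω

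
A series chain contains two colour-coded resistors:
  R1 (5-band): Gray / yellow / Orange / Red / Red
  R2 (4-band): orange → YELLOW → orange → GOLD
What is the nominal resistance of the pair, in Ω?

R1: grey, yellow, orange → 843; red ×10^2 → 84300 Ω.
R2: orange, yellow → 34; orange ×10^3 → 34000 Ω.
Series: 84300 + 34000 = 118300 Ω.

118300 Ω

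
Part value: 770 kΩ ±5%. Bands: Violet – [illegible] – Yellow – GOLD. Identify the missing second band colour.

violet

770000 Ω = 77 × 10^4.
The second band gives digit 7 of the significand, and 7 is violet.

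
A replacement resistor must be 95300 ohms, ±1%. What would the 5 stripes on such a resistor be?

white, green, orange, red, brown

95300 Ω = 953 × 10^2.
9 → white
5 → green
3 → orange
Multiplier 10^2 → red.
±1% tolerance → brown.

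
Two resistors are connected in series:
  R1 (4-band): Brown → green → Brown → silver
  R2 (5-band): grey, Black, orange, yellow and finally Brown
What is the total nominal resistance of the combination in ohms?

R1: brown, green → 15; brown ×10 → 150 Ω.
R2: grey, black, orange → 803; yellow ×10^4 → 8030000 Ω.
Series: 150 + 8030000 = 8030150 Ω.

8030150 Ω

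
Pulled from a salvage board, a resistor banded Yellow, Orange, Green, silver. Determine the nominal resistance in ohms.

4300000 Ω

Yellow → 4 (first significant figure)
Orange → 3 (second significant figure)
Green → ×10^5 multiplier
43 × 100000 = 4300000 Ω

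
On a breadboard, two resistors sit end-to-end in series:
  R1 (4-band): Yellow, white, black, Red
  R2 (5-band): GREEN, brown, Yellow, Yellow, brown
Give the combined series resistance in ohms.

5140049 Ω

R1: yellow, white → 49; black ×1 → 49 Ω.
R2: green, brown, yellow → 514; yellow ×10^4 → 5140000 Ω.
Series: 49 + 5140000 = 5140049 Ω.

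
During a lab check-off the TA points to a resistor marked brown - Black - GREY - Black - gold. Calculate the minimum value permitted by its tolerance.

102.6 Ω

Brown → 1 (first significant figure)
Black → 0 (second significant figure)
Grey → 8 (third significant figure)
Black → ×1 multiplier
Gold → ±5% tolerance
108 × 1 = 108 Ω
Minimum = 108 × (1 − 5/100) = 102.6 Ω.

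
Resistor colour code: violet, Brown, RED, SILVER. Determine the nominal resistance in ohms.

Violet → 7 (first significant figure)
Brown → 1 (second significant figure)
Red → ×10^2 multiplier
71 × 100 = 7100 Ω

7100 Ω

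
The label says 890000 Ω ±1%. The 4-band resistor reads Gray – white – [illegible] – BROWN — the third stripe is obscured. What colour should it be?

yellow

890000 Ω = 89 × 10^4.
The third band is the multiplier, 10^4, which is yellow.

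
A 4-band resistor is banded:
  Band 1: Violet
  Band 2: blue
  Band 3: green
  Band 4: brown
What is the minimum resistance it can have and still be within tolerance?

7524000 Ω

Violet → 7 (first significant figure)
Blue → 6 (second significant figure)
Green → ×10^5 multiplier
Brown → ±1% tolerance
76 × 100000 = 7600000 Ω
Minimum = 7600000 × (1 − 1/100) = 7524000 Ω.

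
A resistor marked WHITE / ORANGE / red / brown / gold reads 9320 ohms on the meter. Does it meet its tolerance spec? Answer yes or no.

White → 9 (first significant figure)
Orange → 3 (second significant figure)
Red → 2 (third significant figure)
Brown → ×10 multiplier
Gold → ±5% tolerance
932 × 10 = 9320 Ω
Allowed range: 8854 Ω to 9786 Ω.
9320 ohms lies inside that range.

yes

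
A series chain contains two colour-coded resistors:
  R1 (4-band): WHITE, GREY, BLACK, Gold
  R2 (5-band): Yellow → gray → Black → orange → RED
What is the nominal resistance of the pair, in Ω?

480098 Ω

R1: white, grey → 98; black ×1 → 98 Ω.
R2: yellow, grey, black → 480; orange ×10^3 → 480000 Ω.
Series: 98 + 480000 = 480098 Ω.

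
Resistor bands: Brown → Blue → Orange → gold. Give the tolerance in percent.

±5%

The last band, gold, is the tolerance band.
Gold corresponds to ±5%.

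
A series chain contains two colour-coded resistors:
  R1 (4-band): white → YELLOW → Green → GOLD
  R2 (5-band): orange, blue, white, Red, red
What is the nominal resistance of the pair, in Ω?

9436900 Ω

R1: white, yellow → 94; green ×10^5 → 9400000 Ω.
R2: orange, blue, white → 369; red ×10^2 → 36900 Ω.
Series: 9400000 + 36900 = 9436900 Ω.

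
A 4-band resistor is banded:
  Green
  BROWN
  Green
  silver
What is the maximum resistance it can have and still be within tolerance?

5610000 Ω

Green → 5 (first significant figure)
Brown → 1 (second significant figure)
Green → ×10^5 multiplier
Silver → ±10% tolerance
51 × 100000 = 5100000 Ω
Maximum = 5100000 × (1 + 10/100) = 5610000 Ω.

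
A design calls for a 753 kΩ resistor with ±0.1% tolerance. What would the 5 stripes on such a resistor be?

violet, green, orange, orange, violet

753000 Ω = 753 × 10^3.
7 → violet
5 → green
3 → orange
Multiplier 10^3 → orange.
±0.1% tolerance → violet.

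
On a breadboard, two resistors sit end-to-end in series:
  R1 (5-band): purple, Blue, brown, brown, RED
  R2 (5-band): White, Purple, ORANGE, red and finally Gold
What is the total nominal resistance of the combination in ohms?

104910 Ω

R1: violet, blue, brown → 761; brown ×10 → 7610 Ω.
R2: white, violet, orange → 973; red ×10^2 → 97300 Ω.
Series: 7610 + 97300 = 104910 Ω.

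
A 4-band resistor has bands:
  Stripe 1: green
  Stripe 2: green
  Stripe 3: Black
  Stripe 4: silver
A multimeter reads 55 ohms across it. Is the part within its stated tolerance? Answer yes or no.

yes

Green → 5 (first significant figure)
Green → 5 (second significant figure)
Black → ×1 multiplier
Silver → ±10% tolerance
55 × 1 = 55 Ω
Allowed range: 49.5 Ω to 60.5 Ω.
55 ohms lies inside that range.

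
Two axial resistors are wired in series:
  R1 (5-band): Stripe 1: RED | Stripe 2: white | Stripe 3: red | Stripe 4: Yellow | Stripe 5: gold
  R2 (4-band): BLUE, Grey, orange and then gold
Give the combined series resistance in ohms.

2988000 Ω

R1: red, white, red → 292; yellow ×10^4 → 2920000 Ω.
R2: blue, grey → 68; orange ×10^3 → 68000 Ω.
Series: 2920000 + 68000 = 2988000 Ω.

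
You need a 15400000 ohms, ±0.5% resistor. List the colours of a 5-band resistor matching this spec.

15400000 Ω = 154 × 10^5.
1 → brown
5 → green
4 → yellow
Multiplier 10^5 → green.
±0.5% tolerance → green.

brown, green, yellow, green, green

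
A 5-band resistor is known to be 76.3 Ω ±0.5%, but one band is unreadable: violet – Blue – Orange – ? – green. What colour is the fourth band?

gold

76.3 Ω = 763 × 10^-1.
The fourth band is the multiplier, 10^-1, which is gold.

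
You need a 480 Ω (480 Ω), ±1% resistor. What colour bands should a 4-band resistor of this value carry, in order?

480 Ω = 48 × 10^1.
4 → yellow
8 → grey
Multiplier 10^1 → brown.
±1% tolerance → brown.

yellow, grey, brown, brown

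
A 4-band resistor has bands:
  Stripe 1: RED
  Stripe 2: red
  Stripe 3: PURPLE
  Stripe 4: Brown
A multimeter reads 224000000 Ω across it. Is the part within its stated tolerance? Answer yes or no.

Red → 2 (first significant figure)
Red → 2 (second significant figure)
Violet → ×10^7 multiplier
Brown → ±1% tolerance
22 × 10000000 = 220000000 Ω
Allowed range: 217800000 Ω to 222200000 Ω.
224000000 Ω lies outside that range.

no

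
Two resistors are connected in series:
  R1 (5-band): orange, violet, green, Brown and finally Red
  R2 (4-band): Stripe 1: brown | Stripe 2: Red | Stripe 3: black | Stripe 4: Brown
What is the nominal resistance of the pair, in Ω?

R1: orange, violet, green → 375; brown ×10 → 3750 Ω.
R2: brown, red → 12; black ×1 → 12 Ω.
Series: 3750 + 12 = 3762 Ω.

3762 Ω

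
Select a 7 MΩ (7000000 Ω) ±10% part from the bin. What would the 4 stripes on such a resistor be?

7000000 Ω = 70 × 10^5.
7 → violet
0 → black
Multiplier 10^5 → green.
±10% tolerance → silver.

violet, black, green, silver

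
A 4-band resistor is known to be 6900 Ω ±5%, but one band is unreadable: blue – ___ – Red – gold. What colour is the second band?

white

6900 Ω = 69 × 10^2.
The second band gives digit 9 of the significand, and 9 is white.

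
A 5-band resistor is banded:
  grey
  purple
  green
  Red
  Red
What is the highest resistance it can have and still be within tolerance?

89250 Ω

Grey → 8 (first significant figure)
Violet → 7 (second significant figure)
Green → 5 (third significant figure)
Red → ×10^2 multiplier
Red → ±2% tolerance
875 × 100 = 87500 Ω
Highest = 87500 × (1 + 2/100) = 89250 Ω.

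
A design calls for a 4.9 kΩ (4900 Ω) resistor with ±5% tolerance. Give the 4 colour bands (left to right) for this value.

4900 Ω = 49 × 10^2.
4 → yellow
9 → white
Multiplier 10^2 → red.
±5% tolerance → gold.

yellow, white, red, gold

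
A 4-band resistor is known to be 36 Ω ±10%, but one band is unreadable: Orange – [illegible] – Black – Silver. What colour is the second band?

36 Ω = 36 × 10^0.
The second band gives digit 6 of the significand, and 6 is blue.

blue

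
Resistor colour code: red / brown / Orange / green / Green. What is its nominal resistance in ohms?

21300000 Ω

Red → 2 (first significant figure)
Brown → 1 (second significant figure)
Orange → 3 (third significant figure)
Green → ×10^5 multiplier
213 × 100000 = 21300000 Ω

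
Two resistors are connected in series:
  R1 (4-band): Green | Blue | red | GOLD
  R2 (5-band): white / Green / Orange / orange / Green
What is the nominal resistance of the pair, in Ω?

R1: green, blue → 56; red ×10^2 → 5600 Ω.
R2: white, green, orange → 953; orange ×10^3 → 953000 Ω.
Series: 5600 + 953000 = 958600 Ω.

958600 Ω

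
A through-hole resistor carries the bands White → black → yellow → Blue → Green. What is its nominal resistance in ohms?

904000000 Ω

White → 9 (first significant figure)
Black → 0 (second significant figure)
Yellow → 4 (third significant figure)
Blue → ×10^6 multiplier
904 × 1000000 = 904000000 Ω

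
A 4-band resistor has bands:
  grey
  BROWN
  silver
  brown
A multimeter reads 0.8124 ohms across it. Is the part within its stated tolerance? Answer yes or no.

yes

Grey → 8 (first significant figure)
Brown → 1 (second significant figure)
Silver → ×0.01 multiplier
Brown → ±1% tolerance
81 × 0.01 = 0.81 Ω
Allowed range: 0.8019 Ω to 0.8181 Ω.
0.8124 ohms lies inside that range.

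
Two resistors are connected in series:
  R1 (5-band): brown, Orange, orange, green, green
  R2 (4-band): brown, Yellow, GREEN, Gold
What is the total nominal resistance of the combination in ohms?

R1: brown, orange, orange → 133; green ×10^5 → 13300000 Ω.
R2: brown, yellow → 14; green ×10^5 → 1400000 Ω.
Series: 13300000 + 1400000 = 14700000 Ω.

14700000 Ω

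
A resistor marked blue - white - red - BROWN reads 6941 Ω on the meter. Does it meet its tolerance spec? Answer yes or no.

yes

Blue → 6 (first significant figure)
White → 9 (second significant figure)
Red → ×10^2 multiplier
Brown → ±1% tolerance
69 × 100 = 6900 Ω
Allowed range: 6831 Ω to 6969 Ω.
6941 Ω lies inside that range.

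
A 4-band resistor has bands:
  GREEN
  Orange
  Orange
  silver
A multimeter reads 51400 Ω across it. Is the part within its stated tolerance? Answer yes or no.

yes

Green → 5 (first significant figure)
Orange → 3 (second significant figure)
Orange → ×10^3 multiplier
Silver → ±10% tolerance
53 × 1000 = 53000 Ω
Allowed range: 47700 Ω to 58300 Ω.
51400 Ω lies inside that range.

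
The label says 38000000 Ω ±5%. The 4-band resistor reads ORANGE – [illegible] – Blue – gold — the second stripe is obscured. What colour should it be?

grey

38000000 Ω = 38 × 10^6.
The second band gives digit 8 of the significand, and 8 is grey.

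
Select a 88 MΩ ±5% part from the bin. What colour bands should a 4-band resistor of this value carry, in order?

88000000 Ω = 88 × 10^6.
8 → grey
8 → grey
Multiplier 10^6 → blue.
±5% tolerance → gold.

grey, grey, blue, gold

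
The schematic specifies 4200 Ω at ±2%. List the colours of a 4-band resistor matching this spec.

4200 Ω = 42 × 10^2.
4 → yellow
2 → red
Multiplier 10^2 → red.
±2% tolerance → red.

yellow, red, red, red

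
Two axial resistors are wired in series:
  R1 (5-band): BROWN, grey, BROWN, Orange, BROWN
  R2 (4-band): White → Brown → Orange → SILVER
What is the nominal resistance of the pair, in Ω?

272000 Ω

R1: brown, grey, brown → 181; orange ×10^3 → 181000 Ω.
R2: white, brown → 91; orange ×10^3 → 91000 Ω.
Series: 181000 + 91000 = 272000 Ω.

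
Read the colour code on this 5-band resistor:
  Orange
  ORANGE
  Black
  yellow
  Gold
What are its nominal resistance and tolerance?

Orange → 3 (first significant figure)
Orange → 3 (second significant figure)
Black → 0 (third significant figure)
Yellow → ×10^4 multiplier
Gold → ±5% tolerance
330 × 10000 = 3300000 Ω

3300000 Ω ±5%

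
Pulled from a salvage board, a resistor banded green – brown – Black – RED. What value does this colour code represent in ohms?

Green → 5 (first significant figure)
Brown → 1 (second significant figure)
Black → ×1 multiplier
51 × 1 = 51 Ω

51 Ω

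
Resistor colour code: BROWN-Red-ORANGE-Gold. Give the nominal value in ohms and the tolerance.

Brown → 1 (first significant figure)
Red → 2 (second significant figure)
Orange → ×10^3 multiplier
Gold → ±5% tolerance
12 × 1000 = 12000 Ω

12000 Ω ±5%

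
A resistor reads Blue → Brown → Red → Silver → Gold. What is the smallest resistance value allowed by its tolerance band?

5.814 Ω

Blue → 6 (first significant figure)
Brown → 1 (second significant figure)
Red → 2 (third significant figure)
Silver → ×0.01 multiplier
Gold → ±5% tolerance
612 × 0.01 = 6.12 Ω
Smallest = 6.12 × (1 − 5/100) = 5.814 Ω.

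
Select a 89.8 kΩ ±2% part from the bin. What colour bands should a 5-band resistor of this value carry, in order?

grey, white, grey, red, red

89800 Ω = 898 × 10^2.
8 → grey
9 → white
8 → grey
Multiplier 10^2 → red.
±2% tolerance → red.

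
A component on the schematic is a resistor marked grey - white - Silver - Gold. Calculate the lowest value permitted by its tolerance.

0.8455 Ω

Grey → 8 (first significant figure)
White → 9 (second significant figure)
Silver → ×0.01 multiplier
Gold → ±5% tolerance
89 × 0.01 = 0.89 Ω
Lowest = 0.89 × (1 − 5/100) = 0.8455 Ω.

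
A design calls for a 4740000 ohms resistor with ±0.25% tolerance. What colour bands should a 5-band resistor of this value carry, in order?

4740000 Ω = 474 × 10^4.
4 → yellow
7 → violet
4 → yellow
Multiplier 10^4 → yellow.
±0.25% tolerance → blue.

yellow, violet, yellow, yellow, blue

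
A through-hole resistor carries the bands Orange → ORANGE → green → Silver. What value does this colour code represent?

Orange → 3 (first significant figure)
Orange → 3 (second significant figure)
Green → ×10^5 multiplier
33 × 100000 = 3300000 Ω

3300000 Ω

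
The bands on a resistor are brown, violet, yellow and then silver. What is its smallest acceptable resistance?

Brown → 1 (first significant figure)
Violet → 7 (second significant figure)
Yellow → ×10^4 multiplier
Silver → ±10% tolerance
17 × 10000 = 170000 Ω
Smallest = 170000 × (1 − 10/100) = 153000 Ω.

153000 Ω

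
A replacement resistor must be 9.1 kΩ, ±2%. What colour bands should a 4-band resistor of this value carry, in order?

9100 Ω = 91 × 10^2.
9 → white
1 → brown
Multiplier 10^2 → red.
±2% tolerance → red.

white, brown, red, red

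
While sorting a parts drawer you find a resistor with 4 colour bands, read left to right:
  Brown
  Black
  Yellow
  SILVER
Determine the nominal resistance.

Brown → 1 (first significant figure)
Black → 0 (second significant figure)
Yellow → ×10^4 multiplier
10 × 10000 = 100000 Ω

100000 Ω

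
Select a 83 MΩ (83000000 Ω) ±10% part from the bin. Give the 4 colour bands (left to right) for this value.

grey, orange, blue, silver

83000000 Ω = 83 × 10^6.
8 → grey
3 → orange
Multiplier 10^6 → blue.
±10% tolerance → silver.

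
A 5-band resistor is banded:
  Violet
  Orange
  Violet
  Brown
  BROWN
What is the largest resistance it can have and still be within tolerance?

7443.7 Ω

Violet → 7 (first significant figure)
Orange → 3 (second significant figure)
Violet → 7 (third significant figure)
Brown → ×10 multiplier
Brown → ±1% tolerance
737 × 10 = 7370 Ω
Largest = 7370 × (1 + 1/100) = 7443.7 Ω.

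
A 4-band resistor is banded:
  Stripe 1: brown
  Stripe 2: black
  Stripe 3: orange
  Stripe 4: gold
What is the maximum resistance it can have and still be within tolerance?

Brown → 1 (first significant figure)
Black → 0 (second significant figure)
Orange → ×10^3 multiplier
Gold → ±5% tolerance
10 × 1000 = 10000 Ω
Maximum = 10000 × (1 + 5/100) = 10500 Ω.

10500 Ω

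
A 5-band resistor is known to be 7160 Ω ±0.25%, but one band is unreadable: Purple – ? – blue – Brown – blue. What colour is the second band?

7160 Ω = 716 × 10^1.
The second band gives digit 1 of the significand, and 1 is brown.

brown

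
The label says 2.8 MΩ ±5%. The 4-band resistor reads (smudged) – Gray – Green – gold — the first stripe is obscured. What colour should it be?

red

2800000 Ω = 28 × 10^5.
The first band gives digit 2 of the significand, and 2 is red.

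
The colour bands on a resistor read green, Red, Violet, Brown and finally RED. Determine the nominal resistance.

5270 Ω

Green → 5 (first significant figure)
Red → 2 (second significant figure)
Violet → 7 (third significant figure)
Brown → ×10 multiplier
527 × 10 = 5270 Ω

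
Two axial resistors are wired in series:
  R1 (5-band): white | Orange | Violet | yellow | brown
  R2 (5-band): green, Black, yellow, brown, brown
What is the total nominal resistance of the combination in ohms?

R1: white, orange, violet → 937; yellow ×10^4 → 9370000 Ω.
R2: green, black, yellow → 504; brown ×10 → 5040 Ω.
Series: 9370000 + 5040 = 9375040 Ω.

9375040 Ω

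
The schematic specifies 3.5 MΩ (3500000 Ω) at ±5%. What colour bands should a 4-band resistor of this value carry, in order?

3500000 Ω = 35 × 10^5.
3 → orange
5 → green
Multiplier 10^5 → green.
±5% tolerance → gold.

orange, green, green, gold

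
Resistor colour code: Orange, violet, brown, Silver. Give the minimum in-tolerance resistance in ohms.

Orange → 3 (first significant figure)
Violet → 7 (second significant figure)
Brown → ×10 multiplier
Silver → ±10% tolerance
37 × 10 = 370 Ω
Minimum = 370 × (1 − 10/100) = 333 Ω.

333 Ω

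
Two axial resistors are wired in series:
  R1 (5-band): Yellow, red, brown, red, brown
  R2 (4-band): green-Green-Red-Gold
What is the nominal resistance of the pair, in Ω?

47600 Ω

R1: yellow, red, brown → 421; red ×10^2 → 42100 Ω.
R2: green, green → 55; red ×10^2 → 5500 Ω.
Series: 42100 + 5500 = 47600 Ω.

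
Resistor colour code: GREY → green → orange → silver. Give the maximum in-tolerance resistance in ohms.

Grey → 8 (first significant figure)
Green → 5 (second significant figure)
Orange → ×10^3 multiplier
Silver → ±10% tolerance
85 × 1000 = 85000 Ω
Maximum = 85000 × (1 + 10/100) = 93500 Ω.

93500 Ω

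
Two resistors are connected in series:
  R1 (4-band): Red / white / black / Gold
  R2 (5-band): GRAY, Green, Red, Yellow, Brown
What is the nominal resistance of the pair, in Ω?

R1: red, white → 29; black ×1 → 29 Ω.
R2: grey, green, red → 852; yellow ×10^4 → 8520000 Ω.
Series: 29 + 8520000 = 8520029 Ω.

8520029 Ω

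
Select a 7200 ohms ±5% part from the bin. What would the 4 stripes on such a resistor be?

violet, red, red, gold

7200 Ω = 72 × 10^2.
7 → violet
2 → red
Multiplier 10^2 → red.
±5% tolerance → gold.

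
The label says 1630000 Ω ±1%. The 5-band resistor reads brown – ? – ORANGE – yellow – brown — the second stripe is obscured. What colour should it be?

blue

1630000 Ω = 163 × 10^4.
The second band gives digit 6 of the significand, and 6 is blue.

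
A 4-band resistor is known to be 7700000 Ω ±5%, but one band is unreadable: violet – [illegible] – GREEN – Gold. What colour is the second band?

7700000 Ω = 77 × 10^5.
The second band gives digit 7 of the significand, and 7 is violet.

violet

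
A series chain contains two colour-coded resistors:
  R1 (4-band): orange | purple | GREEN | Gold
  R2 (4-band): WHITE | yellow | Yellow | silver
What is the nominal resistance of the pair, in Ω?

R1: orange, violet → 37; green ×10^5 → 3700000 Ω.
R2: white, yellow → 94; yellow ×10^4 → 940000 Ω.
Series: 3700000 + 940000 = 4640000 Ω.

4640000 Ω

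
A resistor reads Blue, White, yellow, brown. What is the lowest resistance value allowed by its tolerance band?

Blue → 6 (first significant figure)
White → 9 (second significant figure)
Yellow → ×10^4 multiplier
Brown → ±1% tolerance
69 × 10000 = 690000 Ω
Lowest = 690000 × (1 − 1/100) = 683100 Ω.

683100 Ω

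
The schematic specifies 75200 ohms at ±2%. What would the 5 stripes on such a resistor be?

75200 Ω = 752 × 10^2.
7 → violet
5 → green
2 → red
Multiplier 10^2 → red.
±2% tolerance → red.

violet, green, red, red, red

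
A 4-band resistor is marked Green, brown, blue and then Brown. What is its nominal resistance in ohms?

Green → 5 (first significant figure)
Brown → 1 (second significant figure)
Blue → ×10^6 multiplier
51 × 1000000 = 51000000 Ω

51000000 Ω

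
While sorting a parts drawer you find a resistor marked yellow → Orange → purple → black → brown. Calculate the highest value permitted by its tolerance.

Yellow → 4 (first significant figure)
Orange → 3 (second significant figure)
Violet → 7 (third significant figure)
Black → ×1 multiplier
Brown → ±1% tolerance
437 × 1 = 437 Ω
Highest = 437 × (1 + 1/100) = 441.37 Ω.

441.37 Ω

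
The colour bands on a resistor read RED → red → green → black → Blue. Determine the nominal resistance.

225 Ω

Red → 2 (first significant figure)
Red → 2 (second significant figure)
Green → 5 (third significant figure)
Black → ×1 multiplier
225 × 1 = 225 Ω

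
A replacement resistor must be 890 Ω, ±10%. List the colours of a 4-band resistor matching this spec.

890 Ω = 89 × 10^1.
8 → grey
9 → white
Multiplier 10^1 → brown.
±10% tolerance → silver.

grey, white, brown, silver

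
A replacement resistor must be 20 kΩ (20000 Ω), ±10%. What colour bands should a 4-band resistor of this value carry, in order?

red, black, orange, silver

20000 Ω = 20 × 10^3.
2 → red
0 → black
Multiplier 10^3 → orange.
±10% tolerance → silver.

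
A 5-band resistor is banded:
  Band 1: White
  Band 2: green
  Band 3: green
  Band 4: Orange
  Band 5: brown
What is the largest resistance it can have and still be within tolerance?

964550 Ω

White → 9 (first significant figure)
Green → 5 (second significant figure)
Green → 5 (third significant figure)
Orange → ×10^3 multiplier
Brown → ±1% tolerance
955 × 1000 = 955000 Ω
Largest = 955000 × (1 + 1/100) = 964550 Ω.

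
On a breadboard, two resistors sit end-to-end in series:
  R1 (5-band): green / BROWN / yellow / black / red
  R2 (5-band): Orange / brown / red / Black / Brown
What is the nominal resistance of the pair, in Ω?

826 Ω

R1: green, brown, yellow → 514; black ×1 → 514 Ω.
R2: orange, brown, red → 312; black ×1 → 312 Ω.
Series: 514 + 312 = 826 Ω.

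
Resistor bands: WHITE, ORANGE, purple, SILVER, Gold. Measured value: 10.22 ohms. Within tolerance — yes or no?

White → 9 (first significant figure)
Orange → 3 (second significant figure)
Violet → 7 (third significant figure)
Silver → ×0.01 multiplier
Gold → ±5% tolerance
937 × 0.01 = 9.37 Ω
Allowed range: 8.9015 Ω to 9.8385 Ω.
10.22 ohms lies outside that range.

no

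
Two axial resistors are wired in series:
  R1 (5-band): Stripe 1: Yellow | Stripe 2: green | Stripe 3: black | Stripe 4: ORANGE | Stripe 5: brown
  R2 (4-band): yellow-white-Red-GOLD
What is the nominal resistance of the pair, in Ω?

454900 Ω

R1: yellow, green, black → 450; orange ×10^3 → 450000 Ω.
R2: yellow, white → 49; red ×10^2 → 4900 Ω.
Series: 450000 + 4900 = 454900 Ω.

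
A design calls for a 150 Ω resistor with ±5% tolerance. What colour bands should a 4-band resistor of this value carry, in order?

brown, green, brown, gold

150 Ω = 15 × 10^1.
1 → brown
5 → green
Multiplier 10^1 → brown.
±5% tolerance → gold.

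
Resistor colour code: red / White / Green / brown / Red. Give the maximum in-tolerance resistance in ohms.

3009 Ω

Red → 2 (first significant figure)
White → 9 (second significant figure)
Green → 5 (third significant figure)
Brown → ×10 multiplier
Red → ±2% tolerance
295 × 10 = 2950 Ω
Maximum = 2950 × (1 + 2/100) = 3009 Ω.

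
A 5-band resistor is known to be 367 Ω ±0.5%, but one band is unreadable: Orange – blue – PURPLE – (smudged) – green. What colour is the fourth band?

367 Ω = 367 × 10^0.
The fourth band is the multiplier, 10^0, which is black.

black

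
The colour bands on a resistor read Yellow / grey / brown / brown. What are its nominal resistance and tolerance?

480 Ω ±1%

Yellow → 4 (first significant figure)
Grey → 8 (second significant figure)
Brown → ×10 multiplier
Brown → ±1% tolerance
48 × 10 = 480 Ω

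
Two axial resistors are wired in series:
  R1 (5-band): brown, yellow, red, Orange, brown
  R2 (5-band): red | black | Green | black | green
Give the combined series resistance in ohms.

R1: brown, yellow, red → 142; orange ×10^3 → 142000 Ω.
R2: red, black, green → 205; black ×1 → 205 Ω.
Series: 142000 + 205 = 142205 Ω.

142205 Ω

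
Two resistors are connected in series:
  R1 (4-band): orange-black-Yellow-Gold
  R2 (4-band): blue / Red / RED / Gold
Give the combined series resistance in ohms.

R1: orange, black → 30; yellow ×10^4 → 300000 Ω.
R2: blue, red → 62; red ×10^2 → 6200 Ω.
Series: 300000 + 6200 = 306200 Ω.

306200 Ω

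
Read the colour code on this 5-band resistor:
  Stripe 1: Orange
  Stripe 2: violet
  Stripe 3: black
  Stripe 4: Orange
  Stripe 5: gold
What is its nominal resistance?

370000 Ω

Orange → 3 (first significant figure)
Violet → 7 (second significant figure)
Black → 0 (third significant figure)
Orange → ×10^3 multiplier
370 × 1000 = 370000 Ω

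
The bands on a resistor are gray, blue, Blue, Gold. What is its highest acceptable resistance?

90300000 Ω

Grey → 8 (first significant figure)
Blue → 6 (second significant figure)
Blue → ×10^6 multiplier
Gold → ±5% tolerance
86 × 1000000 = 86000000 Ω
Highest = 86000000 × (1 + 5/100) = 90300000 Ω.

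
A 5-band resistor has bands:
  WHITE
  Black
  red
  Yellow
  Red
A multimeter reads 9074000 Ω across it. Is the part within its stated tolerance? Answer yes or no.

White → 9 (first significant figure)
Black → 0 (second significant figure)
Red → 2 (third significant figure)
Yellow → ×10^4 multiplier
Red → ±2% tolerance
902 × 10000 = 9020000 Ω
Allowed range: 8839600 Ω to 9200400 Ω.
9074000 Ω lies inside that range.

yes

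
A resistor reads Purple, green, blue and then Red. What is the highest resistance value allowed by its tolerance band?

76500000 Ω

Violet → 7 (first significant figure)
Green → 5 (second significant figure)
Blue → ×10^6 multiplier
Red → ±2% tolerance
75 × 1000000 = 75000000 Ω
Highest = 75000000 × (1 + 2/100) = 76500000 Ω.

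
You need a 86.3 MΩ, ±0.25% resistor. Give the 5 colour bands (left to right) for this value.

86300000 Ω = 863 × 10^5.
8 → grey
6 → blue
3 → orange
Multiplier 10^5 → green.
±0.25% tolerance → blue.

grey, blue, orange, green, blue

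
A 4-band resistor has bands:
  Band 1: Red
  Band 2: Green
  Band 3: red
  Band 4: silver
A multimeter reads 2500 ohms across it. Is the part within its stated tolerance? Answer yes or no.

yes

Red → 2 (first significant figure)
Green → 5 (second significant figure)
Red → ×10^2 multiplier
Silver → ±10% tolerance
25 × 100 = 2500 Ω
Allowed range: 2250 Ω to 2750 Ω.
2500 ohms lies inside that range.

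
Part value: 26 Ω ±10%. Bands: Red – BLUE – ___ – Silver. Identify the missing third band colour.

26 Ω = 26 × 10^0.
The third band is the multiplier, 10^0, which is black.

black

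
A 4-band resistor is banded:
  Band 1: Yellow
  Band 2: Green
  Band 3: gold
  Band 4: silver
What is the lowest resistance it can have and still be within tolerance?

Yellow → 4 (first significant figure)
Green → 5 (second significant figure)
Gold → ×0.1 multiplier
Silver → ±10% tolerance
45 × 0.1 = 4.5 Ω
Lowest = 4.5 × (1 − 10/100) = 4.05 Ω.

4.05 Ω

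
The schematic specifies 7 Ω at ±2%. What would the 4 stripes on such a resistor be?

violet, black, gold, red

7 Ω = 70 × 10^-1.
7 → violet
0 → black
Multiplier 10^-1 → gold.
±2% tolerance → red.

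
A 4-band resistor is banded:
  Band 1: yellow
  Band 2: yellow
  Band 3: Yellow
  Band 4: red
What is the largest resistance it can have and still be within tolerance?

Yellow → 4 (first significant figure)
Yellow → 4 (second significant figure)
Yellow → ×10^4 multiplier
Red → ±2% tolerance
44 × 10000 = 440000 Ω
Largest = 440000 × (1 + 2/100) = 448800 Ω.

448800 Ω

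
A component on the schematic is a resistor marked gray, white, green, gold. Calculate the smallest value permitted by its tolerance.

8455000 Ω

Grey → 8 (first significant figure)
White → 9 (second significant figure)
Green → ×10^5 multiplier
Gold → ±5% tolerance
89 × 100000 = 8900000 Ω
Smallest = 8900000 × (1 − 5/100) = 8455000 Ω.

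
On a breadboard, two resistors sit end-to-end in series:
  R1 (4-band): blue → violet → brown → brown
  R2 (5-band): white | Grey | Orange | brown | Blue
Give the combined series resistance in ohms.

R1: blue, violet → 67; brown ×10 → 670 Ω.
R2: white, grey, orange → 983; brown ×10 → 9830 Ω.
Series: 670 + 9830 = 10500 Ω.

10500 Ω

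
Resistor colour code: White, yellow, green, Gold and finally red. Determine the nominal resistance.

94.5 Ω

White → 9 (first significant figure)
Yellow → 4 (second significant figure)
Green → 5 (third significant figure)
Gold → ×0.1 multiplier
945 × 0.1 = 94.5 Ω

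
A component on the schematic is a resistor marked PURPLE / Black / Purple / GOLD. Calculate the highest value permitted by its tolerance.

Violet → 7 (first significant figure)
Black → 0 (second significant figure)
Violet → ×10^7 multiplier
Gold → ±5% tolerance
70 × 10000000 = 700000000 Ω
Highest = 700000000 × (1 + 5/100) = 735000000 Ω.

735000000 Ω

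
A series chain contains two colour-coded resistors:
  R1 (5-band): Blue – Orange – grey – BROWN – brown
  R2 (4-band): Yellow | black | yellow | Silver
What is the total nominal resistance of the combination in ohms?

406380 Ω

R1: blue, orange, grey → 638; brown ×10 → 6380 Ω.
R2: yellow, black → 40; yellow ×10^4 → 400000 Ω.
Series: 6380 + 400000 = 406380 Ω.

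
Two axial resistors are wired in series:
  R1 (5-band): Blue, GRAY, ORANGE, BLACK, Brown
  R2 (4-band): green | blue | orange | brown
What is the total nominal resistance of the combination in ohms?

R1: blue, grey, orange → 683; black ×1 → 683 Ω.
R2: green, blue → 56; orange ×10^3 → 56000 Ω.
Series: 683 + 56000 = 56683 Ω.

56683 Ω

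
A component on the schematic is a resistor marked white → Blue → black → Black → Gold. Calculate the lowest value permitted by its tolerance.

912 Ω

White → 9 (first significant figure)
Blue → 6 (second significant figure)
Black → 0 (third significant figure)
Black → ×1 multiplier
Gold → ±5% tolerance
960 × 1 = 960 Ω
Lowest = 960 × (1 − 5/100) = 912 Ω.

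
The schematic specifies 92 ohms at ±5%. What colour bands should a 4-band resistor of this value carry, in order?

white, red, black, gold

92 Ω = 92 × 10^0.
9 → white
2 → red
Multiplier 10^0 → black.
±5% tolerance → gold.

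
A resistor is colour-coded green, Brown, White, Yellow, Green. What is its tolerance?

The last band, green, is the tolerance band.
Green corresponds to ±0.5%.

±0.5%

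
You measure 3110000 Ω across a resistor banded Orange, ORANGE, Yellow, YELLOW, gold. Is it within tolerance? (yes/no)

Orange → 3 (first significant figure)
Orange → 3 (second significant figure)
Yellow → 4 (third significant figure)
Yellow → ×10^4 multiplier
Gold → ±5% tolerance
334 × 10000 = 3340000 Ω
Allowed range: 3173000 Ω to 3507000 Ω.
3110000 Ω lies outside that range.

no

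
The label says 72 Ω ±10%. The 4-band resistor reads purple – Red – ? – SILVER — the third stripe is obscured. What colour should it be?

72 Ω = 72 × 10^0.
The third band is the multiplier, 10^0, which is black.

black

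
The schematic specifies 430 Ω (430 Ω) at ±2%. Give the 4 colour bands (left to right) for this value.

yellow, orange, brown, red

430 Ω = 43 × 10^1.
4 → yellow
3 → orange
Multiplier 10^1 → brown.
±2% tolerance → red.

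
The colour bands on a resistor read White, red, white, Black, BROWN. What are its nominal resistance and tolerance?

White → 9 (first significant figure)
Red → 2 (second significant figure)
White → 9 (third significant figure)
Black → ×1 multiplier
Brown → ±1% tolerance
929 × 1 = 929 Ω

929 Ω ±1%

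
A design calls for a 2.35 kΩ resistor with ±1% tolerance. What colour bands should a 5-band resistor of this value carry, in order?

2350 Ω = 235 × 10^1.
2 → red
3 → orange
5 → green
Multiplier 10^1 → brown.
±1% tolerance → brown.

red, orange, green, brown, brown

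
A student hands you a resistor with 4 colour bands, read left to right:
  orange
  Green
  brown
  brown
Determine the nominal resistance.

350 Ω

Orange → 3 (first significant figure)
Green → 5 (second significant figure)
Brown → ×10 multiplier
35 × 10 = 350 Ω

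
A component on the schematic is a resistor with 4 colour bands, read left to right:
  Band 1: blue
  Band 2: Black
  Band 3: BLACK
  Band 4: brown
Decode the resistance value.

Blue → 6 (first significant figure)
Black → 0 (second significant figure)
Black → ×1 multiplier
60 × 1 = 60 Ω

60 Ω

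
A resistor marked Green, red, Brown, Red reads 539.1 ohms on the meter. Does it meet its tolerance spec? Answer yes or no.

no

Green → 5 (first significant figure)
Red → 2 (second significant figure)
Brown → ×10 multiplier
Red → ±2% tolerance
52 × 10 = 520 Ω
Allowed range: 509.6 Ω to 530.4 Ω.
539.1 ohms lies outside that range.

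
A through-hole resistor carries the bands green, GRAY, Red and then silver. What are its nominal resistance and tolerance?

5800 Ω ±10%

Green → 5 (first significant figure)
Grey → 8 (second significant figure)
Red → ×10^2 multiplier
Silver → ±10% tolerance
58 × 100 = 5800 Ω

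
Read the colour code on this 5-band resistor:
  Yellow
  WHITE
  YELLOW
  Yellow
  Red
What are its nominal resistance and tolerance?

4940000 Ω ±2%

Yellow → 4 (first significant figure)
White → 9 (second significant figure)
Yellow → 4 (third significant figure)
Yellow → ×10^4 multiplier
Red → ±2% tolerance
494 × 10000 = 4940000 Ω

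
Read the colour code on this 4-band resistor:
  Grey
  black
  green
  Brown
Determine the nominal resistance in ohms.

Grey → 8 (first significant figure)
Black → 0 (second significant figure)
Green → ×10^5 multiplier
80 × 100000 = 8000000 Ω

8000000 Ω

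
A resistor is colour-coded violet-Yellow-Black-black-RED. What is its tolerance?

The last band, red, is the tolerance band.
Red corresponds to ±2%.

±2%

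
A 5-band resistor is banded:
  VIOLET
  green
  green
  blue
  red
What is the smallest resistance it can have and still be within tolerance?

739900000 Ω

Violet → 7 (first significant figure)
Green → 5 (second significant figure)
Green → 5 (third significant figure)
Blue → ×10^6 multiplier
Red → ±2% tolerance
755 × 1000000 = 755000000 Ω
Smallest = 755000000 × (1 − 2/100) = 739900000 Ω.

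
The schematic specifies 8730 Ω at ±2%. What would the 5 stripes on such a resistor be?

8730 Ω = 873 × 10^1.
8 → grey
7 → violet
3 → orange
Multiplier 10^1 → brown.
±2% tolerance → red.

grey, violet, orange, brown, red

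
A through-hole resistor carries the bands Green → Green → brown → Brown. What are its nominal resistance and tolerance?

Green → 5 (first significant figure)
Green → 5 (second significant figure)
Brown → ×10 multiplier
Brown → ±1% tolerance
55 × 10 = 550 Ω

550 Ω ±1%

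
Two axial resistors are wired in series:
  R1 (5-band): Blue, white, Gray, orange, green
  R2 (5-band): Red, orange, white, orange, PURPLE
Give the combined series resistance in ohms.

937000 Ω

R1: blue, white, grey → 698; orange ×10^3 → 698000 Ω.
R2: red, orange, white → 239; orange ×10^3 → 239000 Ω.
Series: 698000 + 239000 = 937000 Ω.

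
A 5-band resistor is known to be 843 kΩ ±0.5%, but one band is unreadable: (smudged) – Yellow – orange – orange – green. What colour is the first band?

843000 Ω = 843 × 10^3.
The first band gives digit 8 of the significand, and 8 is grey.

grey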